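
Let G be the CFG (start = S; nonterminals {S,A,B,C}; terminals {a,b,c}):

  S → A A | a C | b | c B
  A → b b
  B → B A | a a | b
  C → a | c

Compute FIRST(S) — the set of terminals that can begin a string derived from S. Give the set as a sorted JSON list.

Compute FIRST by fixpoint:
iter 1:
  A via A→b b: +{b}
  B via B→a a: +{a}
  B via B→b: +{b}
  C via C→a: +{a}
  C via C→c: +{c}
  S via S→A A: +{b}
  S via S→a C: +{a}
  S via S→c B: +{c}
  FIRST[S]={a,b,c}  FIRST[A]={b}  FIRST[B]={a,b}  FIRST[C]={a,c}
iter 2: — fixpoint
  FIRST[S]={a,b,c}  FIRST[A]={b}  FIRST[B]={a,b}  FIRST[C]={a,c}

FIRST(S) = ["a", "b", "c"]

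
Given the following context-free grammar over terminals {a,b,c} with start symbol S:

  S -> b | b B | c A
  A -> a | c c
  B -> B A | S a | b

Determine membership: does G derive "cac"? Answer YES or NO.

Convert to CNF:
  S -> T0 A | T2 B | b
  A -> T0 T0 | a
  B -> B A | S T1 | b
  T0 -> c
  T1 -> a
  T2 -> b

CYK table (by increasing span):
  T[0,0] 'c' = {T0}  orig:{}
  T[1,1] 'a' = {A,T1}  orig:{A}
  T[2,2] 'c' = {T0}  orig:{}
  T[0,1] 'ca' = {S}
  T[1,2] 'ac' = ∅
  T[0,2] 'cac' = ∅

S ∉ T[0,2] ⇒ NO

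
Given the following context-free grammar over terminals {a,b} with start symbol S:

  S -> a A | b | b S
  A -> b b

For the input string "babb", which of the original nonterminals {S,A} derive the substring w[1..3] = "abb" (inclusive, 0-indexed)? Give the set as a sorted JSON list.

CNF form of G:
  S -> T0 S | T1 A | b
  A -> T0 T0
  T0 -> b
  T1 -> a

Fill CYK table bottom-up, restricted to cells inside w[1..3]:
  cell(1,1) a: {T1}  orig:{}
  cell(2,2) b: {S,T0}  orig:{S}
  cell(3,3) b: {S,T0}  orig:{S}
  cell(1,2) ab: ∅
  cell(2,3) bb: {A,S}
  cell(1,3) abb: {S}

Original NTs in T[1,3] deriving "abb": ["S"]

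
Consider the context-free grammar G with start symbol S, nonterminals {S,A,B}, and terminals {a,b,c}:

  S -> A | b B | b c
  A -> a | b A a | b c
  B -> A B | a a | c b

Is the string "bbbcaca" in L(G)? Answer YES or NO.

Convert to CNF:
  S -> T0 B | T0 T2 | T0 X4 | a
  A -> T0 T2 | T0 X3 | a
  B -> A B | T1 T1 | T2 T0
  T0 -> b
  T1 -> a
  T2 -> c
  X3 -> A T1
  X4 -> A T1

CYK table (by increasing span):
  T[0,0] 'b' = {T0}  orig:{}
  T[1,1] 'b' = {T0}  orig:{}
  T[2,2] 'b' = {T0}  orig:{}
  T[3,3] 'c' = {T2}  orig:{}
  T[4,4] 'a' = {A,S,T1}  orig:{A,S}
  T[5,5] 'c' = {T2}  orig:{}
  T[6,6] 'a' = {A,S,T1}  orig:{A,S}
  T[0,1] 'bb' = ∅
  T[1,2] 'bb' = ∅
  T[2,3] 'bc' = {A,S}
  T[3,4] 'ca' = ∅
  T[4,5] 'ac' = ∅
  T[5,6] 'ca' = ∅
  T[0,2] 'bbb' = ∅
  T[1,3] 'bbc' = ∅
  T[2,4] 'bca' = {X3,X4}  orig:{}
  T[3,5] 'cac' = ∅
  T[4,6] 'aca' = ∅
  T[0,3] 'bbbc' = ∅
  T[1,4] 'bbca' = {A,S}
  T[2,5] 'bcac' = ∅
  T[3,6] 'caca' = ∅
  T[0,4] 'bbbca' = ∅
  T[1,5] 'bbcac' = ∅
  T[2,6] 'bcaca' = ∅
  T[0,5] 'bbbcac' = ∅
  T[1,6] 'bbcaca' = ∅
  T[0,6] 'bbbcaca' = ∅

S ∉ T[0,6] ⇒ NO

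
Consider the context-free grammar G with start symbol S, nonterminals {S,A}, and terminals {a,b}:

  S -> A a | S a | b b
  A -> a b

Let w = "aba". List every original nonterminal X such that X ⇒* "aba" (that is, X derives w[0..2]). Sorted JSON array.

Convert to CNF:
  S -> A T0 | S T0 | T1 T1
  A -> T0 T1
  T0 -> a
  T1 -> b

CYK table (by increasing span) — only the sub-triangle for w[0..2]:
  T[0,0] 'a' = {T0}  orig:{}
  T[1,1] 'b' = {T1}  orig:{}
  T[2,2] 'a' = {T0}  orig:{}
  T[0,1] 'ab' = {A}
  T[1,2] 'ba' = ∅
  T[0,2] 'aba' = {S}

Original NTs in T[0,2] deriving "aba": ["S"]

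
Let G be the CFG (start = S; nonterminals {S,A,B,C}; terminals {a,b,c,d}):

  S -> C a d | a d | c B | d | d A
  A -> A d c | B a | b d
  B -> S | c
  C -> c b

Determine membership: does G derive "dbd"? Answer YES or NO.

Convert to CNF:
  S -> C X6 | T0 A | T1 B | T2 T0 | d
  A -> A X4 | B T2 | T3 T0
  B -> C X5 | T0 A | T1 B | T2 T0 | c | d
  C -> T1 T3
  T0 -> d
  T1 -> c
  T2 -> a
  T3 -> b
  X4 -> T0 T1
  X5 -> T2 T0
  X6 -> T2 T0

Fill CYK table bottom-up:
  cell(0,0) d: {B,S,T0}  orig:{B,S}
  cell(1,1) b: {T3}  orig:{}
  cell(2,2) d: {B,S,T0}  orig:{B,S}
  cell(0,1) db: ∅
  cell(1,2) bd: {A}
  cell(0,2) dbd: {B,S}

S ∈ T[0,2] ⇒ YES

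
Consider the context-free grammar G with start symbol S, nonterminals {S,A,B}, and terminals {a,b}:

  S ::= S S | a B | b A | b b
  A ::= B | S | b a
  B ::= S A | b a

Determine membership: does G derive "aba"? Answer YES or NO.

Convert to CNF:
  S -> S S | T0 B | T1 A | T1 T1
  A -> S A | S S | T0 B | T1 A | T1 T0 | T1 T1
  B -> S A | T1 T0
  T0 -> a
  T1 -> b

CYK fill:
  T[0,0] 'a' = {T0}  orig:{}
  T[1,1] 'b' = {T1}  orig:{}
  T[2,2] 'a' = {T0}  orig:{}
  T[0,1] 'ab' = ∅
  T[1,2] 'ba' = {A,B}
  T[0,2] 'aba' = {A,S}

S ∈ T[0,2] ⇒ YES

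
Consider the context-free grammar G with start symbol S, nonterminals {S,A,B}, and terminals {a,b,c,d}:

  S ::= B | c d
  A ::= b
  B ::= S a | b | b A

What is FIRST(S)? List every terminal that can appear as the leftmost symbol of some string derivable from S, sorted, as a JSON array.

FIRST iteration:
round 1:
  A via A→b: +{b}
  B via B→b: +{b}
  S via S→B: +{b}
  S via S→c d: +{c}
  FIRST[S]={b,c}  FIRST[A]={b}  FIRST[B]={b}
round 2:
  B via B→S a: +{c}
  FIRST[S]={b,c}  FIRST[A]={b}  FIRST[B]={b,c}
round 3: (stable)
  FIRST[S]={b,c}  FIRST[A]={b}  FIRST[B]={b,c}

FIRST(S) = ["b", "c"]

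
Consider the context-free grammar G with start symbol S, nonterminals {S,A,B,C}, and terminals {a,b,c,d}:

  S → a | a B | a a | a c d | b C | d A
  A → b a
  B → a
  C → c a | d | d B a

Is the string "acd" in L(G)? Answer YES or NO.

CNF form of G:
  S -> T0 C | T1 B | T1 T1 | T1 X5 | T3 A | a
  A -> T0 T1
  B -> a
  C -> T2 T1 | T3 X4 | d
  T0 -> b
  T1 -> a
  T2 -> c
  T3 -> d
  X4 -> B T1
  X5 -> T2 T3

CYK fill:
  [0..0]={B,S,T1}  "a"  orig:{B,S}
  [1..1]={T2}  "c"  orig:{}
  [2..2]={C,T3}  "d"  orig:{C}
  [0..1]=∅  "ac"
  [1..2]={X5}  "cd"  orig:{}
  [0..2]={S}  "acd"

S ∈ T[0,2] ⇒ YES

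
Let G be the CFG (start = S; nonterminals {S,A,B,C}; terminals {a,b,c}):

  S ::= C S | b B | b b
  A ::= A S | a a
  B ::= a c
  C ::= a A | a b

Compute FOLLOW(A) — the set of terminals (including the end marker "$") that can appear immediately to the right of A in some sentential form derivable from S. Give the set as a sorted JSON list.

Compute FIRST by fixpoint:
pass 1:
  A via A→a a: +{a}
  B via B→a c: +{a}
  C via C→a A: +{a}
  S via S→C S: +{a}
  S via S→b B: +{b}
  S: {a,b}  A: {a}  B: {a}  C: {a}
pass 2: done
  S: {a,b}  A: {a}  B: {a}  C: {a}

FOLLOW iteration:
FOLLOW(S) := {$}
pass 1:
  A→A S: FOLLOW(A) ⊇ FIRST(S) = {a,b}; new: +{a,b}
  A→A S: FOLLOW(S) ⊇ FOLLOW(A) ⊇ {a,b}; new: +{a,b}
  S→C S: FOLLOW(C) ⊇ FIRST(S) = {a,b}; new: +{a,b}
  S→b B: FOLLOW(B) ⊇ FOLLOW(S) ⊇ {$,a,b}; new: +{$,a,b}
  FOLLOW[S]={$,a,b}  FOLLOW[A]={a,b}  FOLLOW[B]={$,a,b}  FOLLOW[C]={a,b}
pass 2: (no change)
  FOLLOW[S]={$,a,b}  FOLLOW[A]={a,b}  FOLLOW[B]={$,a,b}  FOLLOW[C]={a,b}

FOLLOW(A) = ["a", "b"]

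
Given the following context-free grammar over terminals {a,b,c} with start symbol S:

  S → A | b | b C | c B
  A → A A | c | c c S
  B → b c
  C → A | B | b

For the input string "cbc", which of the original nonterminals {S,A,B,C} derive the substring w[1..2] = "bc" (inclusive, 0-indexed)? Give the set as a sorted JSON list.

CNF form of G:
  S -> A A | T0 B | T0 X4 | T1 C | b | c
  A -> A A | T0 X2 | c
  B -> T1 T0
  C -> A A | T0 X3 | T1 T0 | b | c
  T0 -> c
  T1 -> b
  X2 -> T0 S
  X3 -> T0 S
  X4 -> T0 S

Fill CYK table bottom-up (cells [i..j] with 1 ≤ i ≤ j ≤ 2 only):
  [1..1]={C,S,T1}  "b"  orig:{C,S}
  [2..2]={A,C,S,T0}  "c"  orig:{A,C,S}
  [1..2]={B,C,S}  "bc"

Original NTs in T[1,2] deriving "bc": ["B", "C", "S"]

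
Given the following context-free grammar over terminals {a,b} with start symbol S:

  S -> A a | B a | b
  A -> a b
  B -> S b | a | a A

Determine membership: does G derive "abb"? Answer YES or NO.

Convert to CNF:
  S -> A T0 | B T0 | b
  A -> T0 T1
  B -> S T1 | T0 A | a
  T0 -> a
  T1 -> b

CYK fill:
  cell(0,0) a: {B,T0}  orig:{B}
  cell(1,1) b: {S,T1}  orig:{S}
  cell(2,2) b: {S,T1}  orig:{S}
  cell(0,1) ab: {A}
  cell(1,2) bb: {B}
  cell(0,2) abb: ∅

S ∉ T[0,2] ⇒ NO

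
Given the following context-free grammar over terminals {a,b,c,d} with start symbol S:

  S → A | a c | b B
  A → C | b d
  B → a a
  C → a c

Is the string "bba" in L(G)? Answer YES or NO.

Convert to CNF:
  S -> T0 T1 | T2 B | T2 T3
  A -> T0 T1 | T2 T3
  B -> T0 T0
  C -> T0 T1
  T0 -> a
  T1 -> c
  T2 -> b
  T3 -> d

Fill CYK table bottom-up:
  cell(0,0) b: {T2}  orig:{}
  cell(1,1) b: {T2}  orig:{}
  cell(2,2) a: {T0}  orig:{}
  cell(0,1) bb: ∅
  cell(1,2) ba: ∅
  cell(0,2) bba: ∅

S ∉ T[0,2] ⇒ NO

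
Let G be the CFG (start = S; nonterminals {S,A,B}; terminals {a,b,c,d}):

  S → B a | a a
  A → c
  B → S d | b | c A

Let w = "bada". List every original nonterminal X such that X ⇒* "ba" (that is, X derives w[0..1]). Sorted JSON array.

CNF form of G:
  S -> B T2 | T2 T2
  A -> c
  B -> S T0 | T1 A | b
  T0 -> d
  T1 -> c
  T2 -> a

Fill CYK table bottom-up — only the sub-triangle for w[0..1]:
  cell(0,0) b: {B}
  cell(1,1) a: {T2}  orig:{}
  cell(0,1) ba: {S}

Original NTs in T[0,1] deriving "ba": ["S"]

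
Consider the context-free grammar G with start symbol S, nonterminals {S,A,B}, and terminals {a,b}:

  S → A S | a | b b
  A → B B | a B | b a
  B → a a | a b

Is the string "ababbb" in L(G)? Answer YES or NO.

CNF form of G:
  S -> A S | T1 T1 | a
  A -> B B | T0 B | T1 T0
  B -> T0 T0 | T0 T1
  T0 -> a
  T1 -> b

Fill CYK table bottom-up:
  T[0,0] 'a' = {S,T0}  orig:{S}
  T[1,1] 'b' = {T1}  orig:{}
  T[2,2] 'a' = {S,T0}  orig:{S}
  T[3,3] 'b' = {T1}  orig:{}
  T[4,4] 'b' = {T1}  orig:{}
  T[5,5] 'b' = {T1}  orig:{}
  T[0,1] 'ab' = {B}
  T[1,2] 'ba' = {A}
  T[2,3] 'ab' = {B}
  T[3,4] 'bb' = {S}
  T[4,5] 'bb' = {S}
  T[0,2] 'aba' = ∅
  T[1,3] 'bab' = ∅
  T[2,4] 'abb' = ∅
  T[3,5] 'bbb' = ∅
  T[0,3] 'abab' = {A}
  T[1,4] 'babb' = {S}
  T[2,5] 'abbb' = ∅
  T[0,4] 'ababb' = ∅
  T[1,5] 'babbb' = ∅
  T[0,5] 'ababbb' = {S}

S ∈ T[0,5] ⇒ YES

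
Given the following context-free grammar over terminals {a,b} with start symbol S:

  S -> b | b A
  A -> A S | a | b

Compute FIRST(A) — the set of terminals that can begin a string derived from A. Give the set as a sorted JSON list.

FIRST sets, iterate to fixpoint:
iter 1:
  A via A→a: +{a}
  A via A→b: +{b}
  S via S→b: +{b}
  S: {b}  A: {a,b}
iter 2: done
  S: {b}  A: {a,b}

FIRST(A) = ["a", "b"]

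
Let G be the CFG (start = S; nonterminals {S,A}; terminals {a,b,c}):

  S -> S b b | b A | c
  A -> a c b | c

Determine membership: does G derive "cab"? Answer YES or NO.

Convert to CNF:
  S -> S X4 | T2 A | c
  A -> T0 X3 | c
  T0 -> a
  T1 -> c
  T2 -> b
  X3 -> T1 T2
  X4 -> T2 T2

CYK fill:
  T[0,0] 'c' = {A,S,T1}  orig:{A,S}
  T[1,1] 'a' = {T0}  orig:{}
  T[2,2] 'b' = {T2}  orig:{}
  T[0,1] 'ca' = ∅
  T[1,2] 'ab' = ∅
  T[0,2] 'cab' = ∅

S ∉ T[0,2] ⇒ NO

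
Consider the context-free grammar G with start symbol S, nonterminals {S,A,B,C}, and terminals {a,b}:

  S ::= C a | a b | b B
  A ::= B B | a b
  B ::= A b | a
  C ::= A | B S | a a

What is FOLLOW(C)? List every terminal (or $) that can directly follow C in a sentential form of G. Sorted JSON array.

FIRST iteration:
pass 1:
  A via A→a b: +{a}
  B via B→A b: +{a}
  C via C→A: +{a}
  S via S→C a: +{a}
  S via S→b B: +{b}
  FIRST(S)={a,b}  FIRST(A)={a}  FIRST(B)={a}  FIRST(C)={a}
pass 2: — fixpoint
  FIRST(S)={a,b}  FIRST(A)={a}  FIRST(B)={a}  FIRST(C)={a}

Compute FOLLOW by fixpoint:
FOLLOW(S) := {$}
iter 1:
  A→B B: FOLLOW(B) ⊇ FIRST(B) = {a}; new: +{a}
  B→A b: FOLLOW(A) ⊇ FIRST(b) = {b}; new: +{b}
  C→B S: FOLLOW(B) ⊇ FIRST(S) = {a,b}; new: +{b}
  S→C a: FOLLOW(C) ⊇ FIRST(a) = {a}; new: +{a}
  S→b B: FOLLOW(B) ⊇ FOLLOW(S) ⊇ {$}; new: +{$}
  FOLLOW[S]={$}  FOLLOW[A]={b}  FOLLOW[B]={$,a,b}  FOLLOW[C]={a}
iter 2:
  C→A: FOLLOW(A) ⊇ FOLLOW(C) ⊇ {a}; new: +{a}
  C→B S: FOLLOW(S) ⊇ FOLLOW(C) ⊇ {a}; new: +{a}
  FOLLOW[S]={$,a}  FOLLOW[A]={a,b}  FOLLOW[B]={$,a,b}  FOLLOW[C]={a}
iter 3: (no change)
  FOLLOW[S]={$,a}  FOLLOW[A]={a,b}  FOLLOW[B]={$,a,b}  FOLLOW[C]={a}

FOLLOW(C) = ["a"]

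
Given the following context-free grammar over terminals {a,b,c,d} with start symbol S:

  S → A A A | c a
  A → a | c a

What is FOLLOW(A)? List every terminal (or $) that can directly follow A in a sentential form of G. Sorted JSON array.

FIRST sets, iterate to fixpoint:
iter 1:
  A via A→a: +{a}
  A via A→c a: +{c}
  S via S→A A A: +{a,c}
  S: {a,c}  A: {a,c}
iter 2: done
  S: {a,c}  A: {a,c}

FOLLOW iteration:
seed FOLLOW(S) with $
iter 1:
  S→A A A: FOLLOW(A) ⊇ FIRST(A) = {a,c}; new: +{a,c}
  S→A A A: FOLLOW(A) ⊇ FOLLOW(S) ⊇ {$}; new: +{$}
  FOLLOW[S]={$}  FOLLOW[A]={$,a,c}
iter 2: (no change)
  FOLLOW[S]={$}  FOLLOW[A]={$,a,c}

FOLLOW(A) = ["$", "a", "c"]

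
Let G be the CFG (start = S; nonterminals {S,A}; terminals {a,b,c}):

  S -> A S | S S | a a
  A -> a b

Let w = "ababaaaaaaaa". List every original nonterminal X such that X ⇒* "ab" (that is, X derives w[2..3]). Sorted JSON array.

Convert to CNF:
  S -> A S | S S | T0 T0
  A -> T0 T1
  T0 -> a
  T1 -> b

Fill CYK table bottom-up, restricted to cells inside w[2..3]:
  [2..2]={T0}  "a"  orig:{}
  [3..3]={T1}  "b"  orig:{}
  [2..3]={A}  "ab"

Original NTs in T[2,3] deriving "ab": ["A"]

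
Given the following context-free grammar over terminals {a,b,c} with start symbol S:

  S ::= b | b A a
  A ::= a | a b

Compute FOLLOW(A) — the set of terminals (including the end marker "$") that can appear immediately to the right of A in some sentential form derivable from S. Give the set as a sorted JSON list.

FIRST sets, iterate to fixpoint:
[1]
  A via A→a: +{a}
  S via S→b: +{b}
  FIRST[S]={b}  FIRST[A]={a}
[2] (no change)
  FIRST[S]={b}  FIRST[A]={a}

FOLLOW sets:
initialize: $ ∈ FOLLOW(S)
iter 1:
  S→b A a: FOLLOW(A) ⊇ FIRST(a) = {a}; new: +{a}
  S: {$}  A: {a}
iter 2: (no change)
  S: {$}  A: {a}

FOLLOW(A) = ["a"]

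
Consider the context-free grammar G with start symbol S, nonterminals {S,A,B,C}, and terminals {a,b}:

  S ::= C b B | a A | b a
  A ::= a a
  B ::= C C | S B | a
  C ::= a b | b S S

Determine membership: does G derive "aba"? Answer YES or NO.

Convert to CNF:
  S -> C X3 | T0 A | T1 T0
  A -> T0 T0
  B -> C C | S B | a
  C -> T0 T1 | T1 X2
  T0 -> a
  T1 -> b
  X2 -> S S
  X3 -> T1 B

Fill CYK table bottom-up:
  [0..0]={B,T0}  "a"  orig:{B}
  [1..1]={T1}  "b"  orig:{}
  [2..2]={B,T0}  "a"  orig:{B}
  [0..1]={C}  "ab"
  [1..2]={S,X3}  "ba"  orig:{S}
  [0..2]=∅  "aba"

S ∉ T[0,2] ⇒ NO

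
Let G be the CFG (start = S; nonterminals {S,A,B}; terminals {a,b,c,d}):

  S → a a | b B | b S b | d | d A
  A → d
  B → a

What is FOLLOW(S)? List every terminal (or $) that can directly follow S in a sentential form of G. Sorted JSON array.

FIRST iteration:
round 1:
  A via A→d: +{d}
  B via B→a: +{a}
  S via S→a a: +{a}
  S via S→b B: +{b}
  S via S→d: +{d}
  FIRST[S]={a,b,d}  FIRST[A]={d}  FIRST[B]={a}
round 2: — fixpoint
  FIRST[S]={a,b,d}  FIRST[A]={d}  FIRST[B]={a}

Compute FOLLOW by fixpoint:
initialize: $ ∈ FOLLOW(S)
pass 1:
  S→b B: FOLLOW(B) ⊇ FOLLOW(S) ⊇ {$}; new: +{$}
  S→b S b: FOLLOW(S) ⊇ FIRST(b) = {b}; new: +{b}
  S→d A: FOLLOW(A) ⊇ FOLLOW(S) ⊇ {$,b}; new: +{$,b}
  S: {$,b}  A: {$,b}  B: {$}
pass 2:
  S→b B: FOLLOW(B) ⊇ FOLLOW(S) ⊇ {$,b}; new: +{b}
  S: {$,b}  A: {$,b}  B: {$,b}
pass 3: — fixpoint
  S: {$,b}  A: {$,b}  B: {$,b}

FOLLOW(S) = ["$", "b"]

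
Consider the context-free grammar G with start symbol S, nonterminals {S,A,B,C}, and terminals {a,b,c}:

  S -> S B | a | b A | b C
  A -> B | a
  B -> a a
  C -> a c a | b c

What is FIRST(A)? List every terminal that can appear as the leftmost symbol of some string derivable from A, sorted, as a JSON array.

Compute FIRST by fixpoint:
iter 1:
  A via A→a: +{a}
  B via B→a a: +{a}
  C via C→a c a: +{a}
  C via C→b c: +{b}
  S via S→a: +{a}
  S via S→b A: +{b}
  S: {a,b}  A: {a}  B: {a}  C: {a,b}
iter 2: (no change)
  S: {a,b}  A: {a}  B: {a}  C: {a,b}

FIRST(A) = ["a"]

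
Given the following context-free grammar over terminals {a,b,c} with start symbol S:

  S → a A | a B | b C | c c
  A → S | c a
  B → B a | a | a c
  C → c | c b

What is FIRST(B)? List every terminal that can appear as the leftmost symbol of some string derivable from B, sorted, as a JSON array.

FIRST iteration:
[1]
  A via A→c a: +{c}
  B via B→a: +{a}
  C via C→c: +{c}
  S via S→a A: +{a}
  S via S→b C: +{b}
  S via S→c c: +{c}
  FIRST[S]={a,b,c}  FIRST[A]={c}  FIRST[B]={a}  FIRST[C]={c}
[2]
  A via A→S: +{a,b}
  FIRST[S]={a,b,c}  FIRST[A]={a,b,c}  FIRST[B]={a}  FIRST[C]={c}
[3] (no change)
  FIRST[S]={a,b,c}  FIRST[A]={a,b,c}  FIRST[B]={a}  FIRST[C]={c}

FIRST(B) = ["a"]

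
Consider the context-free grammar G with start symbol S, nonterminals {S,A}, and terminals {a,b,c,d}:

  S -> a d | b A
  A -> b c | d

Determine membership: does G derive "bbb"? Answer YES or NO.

Convert to CNF:
  S -> T0 A | T2 T3
  A -> T0 T1 | d
  T0 -> b
  T1 -> c
  T2 -> a
  T3 -> d

CYK table (by increasing span):
  T[0,0] 'b' = {T0}  orig:{}
  T[1,1] 'b' = {T0}  orig:{}
  T[2,2] 'b' = {T0}  orig:{}
  T[0,1] 'bb' = ∅
  T[1,2] 'bb' = ∅
  T[0,2] 'bbb' = ∅

S ∉ T[0,2] ⇒ NO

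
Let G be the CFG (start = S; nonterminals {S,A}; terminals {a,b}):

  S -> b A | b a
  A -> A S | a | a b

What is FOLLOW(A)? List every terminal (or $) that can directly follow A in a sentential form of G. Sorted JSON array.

FIRST sets, iterate to fixpoint:
iter 1:
  A via A→a: +{a}
  S via S→b A: +{b}
  FIRST(S)={b}  FIRST(A)={a}
iter 2: done
  FIRST(S)={b}  FIRST(A)={a}

FOLLOW iteration:
seed FOLLOW(S) with $
iter 1:
  A→A S: FOLLOW(A) ⊇ FIRST(S) = {b}; new: +{b}
  A→A S: FOLLOW(S) ⊇ FOLLOW(A) ⊇ {b}; new: +{b}
  S→b A: FOLLOW(A) ⊇ FOLLOW(S) ⊇ {$,b}; new: +{$}
  FOLLOW[S]={$,b}  FOLLOW[A]={$,b}
iter 2: — fixpoint
  FOLLOW[S]={$,b}  FOLLOW[A]={$,b}

FOLLOW(A) = ["$", "b"]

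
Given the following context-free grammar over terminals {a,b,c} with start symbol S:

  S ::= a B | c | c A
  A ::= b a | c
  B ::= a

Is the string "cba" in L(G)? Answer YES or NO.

CNF form of G:
  S -> T1 B | T2 A | c
  A -> T0 T1 | c
  B -> a
  T0 -> b
  T1 -> a
  T2 -> c

CYK fill:
  cell(0,0) c: {A,S,T2}  orig:{A,S}
  cell(1,1) b: {T0}  orig:{}
  cell(2,2) a: {B,T1}  orig:{B}
  cell(0,1) cb: ∅
  cell(1,2) ba: {A}
  cell(0,2) cba: {S}

S ∈ T[0,2] ⇒ YES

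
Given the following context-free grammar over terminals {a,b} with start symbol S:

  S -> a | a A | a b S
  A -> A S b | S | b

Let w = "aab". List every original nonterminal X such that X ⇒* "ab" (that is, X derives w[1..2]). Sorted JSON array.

Convert to CNF:
  S -> T1 A | T1 X4 | a
  A -> A X2 | T1 A | T1 X3 | a | b
  T0 -> b
  T1 -> a
  X2 -> S T0
  X3 -> T0 S
  X4 -> T0 S

CYK table (by increasing span) — only the sub-triangle for w[1..2]:
  T[1,1] 'a' = {A,S,T1}  orig:{A,S}
  T[2,2] 'b' = {A,T0}  orig:{A}
  T[1,2] 'ab' = {A,S,X2}  orig:{A,S}

Original NTs in T[1,2] deriving "ab": ["A", "S"]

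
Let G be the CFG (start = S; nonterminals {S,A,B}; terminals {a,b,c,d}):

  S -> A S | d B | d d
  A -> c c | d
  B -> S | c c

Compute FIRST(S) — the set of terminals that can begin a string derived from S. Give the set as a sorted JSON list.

Compute FIRST by fixpoint:
pass 1:
  A via A→c c: +{c}
  A via A→d: +{d}
  B via B→c c: +{c}
  S via S→A S: +{c,d}
  FIRST(S)={c,d}  FIRST(A)={c,d}  FIRST(B)={c}
pass 2:
  B via B→S: +{d}
  FIRST(S)={c,d}  FIRST(A)={c,d}  FIRST(B)={c,d}
pass 3: (stable)
  FIRST(S)={c,d}  FIRST(A)={c,d}  FIRST(B)={c,d}

FIRST(S) = ["c", "d"]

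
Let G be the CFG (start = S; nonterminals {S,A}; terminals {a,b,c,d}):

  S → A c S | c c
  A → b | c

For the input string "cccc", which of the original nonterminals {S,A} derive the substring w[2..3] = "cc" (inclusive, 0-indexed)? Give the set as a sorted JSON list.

Convert to CNF:
  S -> A X1 | T0 T0
  A -> b | c
  T0 -> c
  X1 -> T0 S

CYK fill, restricted to cells inside w[2..3]:
  cell(2,2) c: {A,T0}  orig:{A}
  cell(3,3) c: {A,T0}  orig:{A}
  cell(2,3) cc: {S}

Original NTs in T[2,3] deriving "cc": ["S"]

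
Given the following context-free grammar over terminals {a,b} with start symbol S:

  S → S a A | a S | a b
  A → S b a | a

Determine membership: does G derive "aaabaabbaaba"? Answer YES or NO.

Convert to CNF:
  S -> S X3 | T1 S | T1 T0
  A -> S X2 | a
  T0 -> b
  T1 -> a
  X2 -> T0 T1
  X3 -> T1 A

Fill CYK table bottom-up:
  cell(0,0) a: {A,T1}  orig:{A}
  cell(1,1) a: {A,T1}  orig:{A}
  cell(2,2) a: {A,T1}  orig:{A}
  cell(3,3) b: {T0}  orig:{}
  cell(4,4) a: {A,T1}  orig:{A}
  cell(5,5) a: {A,T1}  orig:{A}
  cell(6,6) b: {T0}  orig:{}
  cell(7,7) b: {T0}  orig:{}
  cell(8,8) a: {A,T1}  orig:{A}
  cell(9,9) a: {A,T1}  orig:{A}
  cell(10,10) b: {T0}  orig:{}
  cell(11,11) a: {A,T1}  orig:{A}
  cell(0,1) aa: {X3}  orig:{}
  cell(1,2) aa: {X3}  orig:{}
  cell(2,3) ab: {S}
  cell(3,4) ba: {X2}  orig:{}
  cell(4,5) aa: {X3}  orig:{}
  cell(5,6) ab: {S}
  cell(6,7) bb: ∅
  cell(7,8) ba: {X2}  orig:{}
  cell(8,9) aa: {X3}  orig:{}
  cell(9,10) ab: {S}
  cell(10,11) ba: {X2}  orig:{}
  cell(0,2) aaa: ∅
  cell(1,3) aab: {S}
  cell(2,4) aba: ∅
  cell(3,5) baa: ∅
  cell(4,6) aab: {S}
  cell(5,7) abb: ∅
  cell(6,8) bba: ∅
  cell(7,9) baa: ∅
  cell(8,10) aab: {S}
  cell(9,11) aba: ∅
  cell(0,3) aaab: {S}
  cell(1,4) aaba: ∅
  cell(2,5) abaa: {S}
  cell(3,6) baab: ∅
  cell(4,7) aabb: ∅
  cell(5,8) abba: {A}
  cell(6,9) bbaa: ∅
  cell(7,10) baab: ∅
  cell(8,11) aaba: ∅
  cell(0,4) aaaba: ∅
  cell(1,5) aabaa: {S}
  cell(2,6) abaab: ∅
  cell(3,7) baabb: ∅
  cell(4,8) aabba: {A,X3}  orig:{A}
  cell(5,9) abbaa: ∅
  cell(6,10) bbaab: ∅
  cell(7,11) baaba: ∅
  cell(0,5) aaabaa: {S}
  cell(1,6) aabaab: ∅
  cell(2,7) abaabb: ∅
  cell(3,8) baabba: ∅
  cell(4,9) aabbaa: ∅
  cell(5,10) abbaab: ∅
  cell(6,11) bbaaba: ∅
  cell(0,6) aaabaab: ∅
  cell(1,7) aabaabb: ∅
  cell(2,8) abaabba: {S}
  cell(3,9) baabbaa: ∅
  cell(4,10) aabbaab: ∅
  cell(5,11) abbaaba: ∅
  cell(0,7) aaabaabb: ∅
  cell(1,8) aabaabba: {S}
  cell(2,9) abaabbaa: ∅
  cell(3,10) baabbaab: ∅
  cell(4,11) aabbaaba: ∅
  cell(0,8) aaabaabba: {S}
  cell(1,9) aabaabbaa: ∅
  cell(2,10) abaabbaab: ∅
  cell(3,11) baabbaaba: ∅
  cell(0,9) aaabaabbaa: ∅
  cell(1,10) aabaabbaab: ∅
  cell(2,11) abaabbaaba: ∅
  cell(0,10) aaabaabbaab: ∅
  cell(1,11) aabaabbaaba: ∅
  cell(0,11) aaabaabbaaba: ∅

S ∉ T[0,11] ⇒ NO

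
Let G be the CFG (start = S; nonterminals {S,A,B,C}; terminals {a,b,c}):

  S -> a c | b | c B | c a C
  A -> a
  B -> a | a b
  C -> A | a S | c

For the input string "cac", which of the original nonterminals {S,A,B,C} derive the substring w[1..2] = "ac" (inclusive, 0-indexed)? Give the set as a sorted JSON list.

Convert to CNF:
  S -> T0 T2 | T2 B | T2 X3 | b
  A -> a
  B -> T0 T1 | a
  C -> T0 S | a | c
  T0 -> a
  T1 -> b
  T2 -> c
  X3 -> T0 C

Fill CYK table bottom-up (cells [i..j] with 1 ≤ i ≤ j ≤ 2 only):
  [1..1]={A,B,C,T0}  "a"  orig:{A,B,C}
  [2..2]={C,T2}  "c"  orig:{C}
  [1..2]={S,X3}  "ac"  orig:{S}

Original NTs in T[1,2] deriving "ac": ["S"]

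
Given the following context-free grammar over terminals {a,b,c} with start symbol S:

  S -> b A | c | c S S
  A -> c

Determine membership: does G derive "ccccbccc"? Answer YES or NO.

CNF form of G:
  S -> T0 A | T1 X2 | c
  A -> c
  T0 -> b
  T1 -> c
  X2 -> S S

Fill CYK table bottom-up:
  [0..0]={A,S,T1}  "c"  orig:{A,S}
  [1..1]={A,S,T1}  "c"  orig:{A,S}
  [2..2]={A,S,T1}  "c"  orig:{A,S}
  [3..3]={A,S,T1}  "c"  orig:{A,S}
  [4..4]={T0}  "b"  orig:{}
  [5..5]={A,S,T1}  "c"  orig:{A,S}
  [6..6]={A,S,T1}  "c"  orig:{A,S}
  [7..7]={A,S,T1}  "c"  orig:{A,S}
  [0..1]={X2}  "cc"  orig:{}
  [1..2]={X2}  "cc"  orig:{}
  [2..3]={X2}  "cc"  orig:{}
  [3..4]=∅  "cb"
  [4..5]={S}  "bc"
  [5..6]={X2}  "cc"  orig:{}
  [6..7]={X2}  "cc"  orig:{}
  [0..2]={S}  "ccc"
  [1..3]={S}  "ccc"
  [2..4]=∅  "ccb"
  [3..5]={X2}  "cbc"  orig:{}
  [4..6]={X2}  "bcc"  orig:{}
  [5..7]={S}  "ccc"
  [0..3]={X2}  "cccc"  orig:{}
  [1..4]=∅  "cccb"
  [2..5]={S}  "ccbc"
  [3..6]={S}  "cbcc"
  [4..7]=∅  "bccc"
  [0..4]=∅  "ccccb"
  [1..5]={X2}  "cccbc"  orig:{}
  [2..6]={X2}  "ccbcc"  orig:{}
  [3..7]={X2}  "cbccc"  orig:{}
  [0..5]={S}  "ccccbc"
  [1..6]={S}  "cccbcc"
  [2..7]={S}  "ccbccc"
  [0..6]={X2}  "ccccbcc"  orig:{}
  [1..7]={X2}  "cccbccc"  orig:{}
  [0..7]={S}  "ccccbccc"

S ∈ T[0,7] ⇒ YES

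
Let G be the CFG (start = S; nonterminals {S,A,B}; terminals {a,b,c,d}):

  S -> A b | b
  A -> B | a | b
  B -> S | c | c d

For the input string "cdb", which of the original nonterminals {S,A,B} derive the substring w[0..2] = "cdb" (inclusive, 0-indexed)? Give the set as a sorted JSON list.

Convert to CNF:
  S -> A T0 | b
  A -> A T0 | T1 T2 | a | b | c
  B -> A T0 | T1 T2 | b | c
  T0 -> b
  T1 -> c
  T2 -> d

Fill CYK table bottom-up — only the sub-triangle for w[0..2]:
  T[0,0] 'c' = {A,B,T1}  orig:{A,B}
  T[1,1] 'd' = {T2}  orig:{}
  T[2,2] 'b' = {A,B,S,T0}  orig:{A,B,S}
  T[0,1] 'cd' = {A,B}
  T[1,2] 'db' = ∅
  T[0,2] 'cdb' = {A,B,S}

Original NTs in T[0,2] deriving "cdb": ["A", "B", "S"]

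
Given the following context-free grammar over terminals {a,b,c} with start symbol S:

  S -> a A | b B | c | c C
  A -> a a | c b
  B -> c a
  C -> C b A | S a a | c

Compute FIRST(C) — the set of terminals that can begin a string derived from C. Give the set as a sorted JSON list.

FIRST iteration:
iter 1:
  A via A→a a: +{a}
  A via A→c b: +{c}
  B via B→c a: +{c}
  C via C→c: +{c}
  S via S→a A: +{a}
  S via S→b B: +{b}
  S via S→c: +{c}
  FIRST(S)={a,b,c}  FIRST(A)={a,c}  FIRST(B)={c}  FIRST(C)={c}
iter 2:
  C via C→S a a: +{a,b}
  FIRST(S)={a,b,c}  FIRST(A)={a,c}  FIRST(B)={c}  FIRST(C)={a,b,c}
iter 3: (stable)
  FIRST(S)={a,b,c}  FIRST(A)={a,c}  FIRST(B)={c}  FIRST(C)={a,b,c}

FIRST(C) = ["a", "b", "c"]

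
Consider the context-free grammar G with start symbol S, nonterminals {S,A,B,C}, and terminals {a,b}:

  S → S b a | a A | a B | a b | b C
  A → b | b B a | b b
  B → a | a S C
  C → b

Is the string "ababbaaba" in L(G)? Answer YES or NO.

Convert to CNF:
  S -> S X4 | T0 C | T1 A | T1 B | T1 T0
  A -> T0 T0 | T0 X2 | b
  B -> T1 X3 | a
  C -> b
  T0 -> b
  T1 -> a
  X2 -> B T1
  X3 -> S C
  X4 -> T0 T1

CYK fill:
  [0..0]={B,T1}  "a"  orig:{B}
  [1..1]={A,C,T0}  "b"  orig:{A,C}
  [2..2]={B,T1}  "a"  orig:{B}
  [3..3]={A,C,T0}  "b"  orig:{A,C}
  [4..4]={A,C,T0}  "b"  orig:{A,C}
  [5..5]={B,T1}  "a"  orig:{B}
  [6..6]={B,T1}  "a"  orig:{B}
  [7..7]={A,C,T0}  "b"  orig:{A,C}
  [8..8]={B,T1}  "a"  orig:{B}
  [0..1]={S}  "ab"
  [1..2]={X4}  "ba"  orig:{}
  [2..3]={S}  "ab"
  [3..4]={A,S}  "bb"
  [4..5]={X4}  "ba"  orig:{}
  [5..6]={S,X2}  "aa"  orig:{S}
  [6..7]={S}  "ab"
  [7..8]={X4}  "ba"  orig:{}
  [0..2]=∅  "aba"
  [1..3]=∅  "bab"
  [2..4]={S,X3}  "abb"  orig:{S}
  [3..5]=∅  "bba"
  [4..6]={A}  "baa"
  [5..7]={X3}  "aab"  orig:{}
  [6..8]=∅  "aba"
  [0..3]=∅  "abab"
  [1..4]=∅  "babb"
  [2..5]={S}  "abba"
  [3..6]=∅  "bbaa"
  [4..7]=∅  "baab"
  [5..8]={S}  "aaba"
  [0..4]=∅  "ababb"
  [1..5]=∅  "babba"
  [2..6]=∅  "abbaa"
  [3..7]=∅  "bbaab"
  [4..8]=∅  "baaba"
  [0..5]=∅  "ababba"
  [1..6]=∅  "babbaa"
  [2..7]=∅  "abbaab"
  [3..8]=∅  "bbaaba"
  [0..6]=∅  "ababbaa"
  [1..7]=∅  "babbaab"
  [2..8]=∅  "abbaaba"
  [0..7]=∅  "ababbaab"
  [1..8]=∅  "babbaaba"
  [0..8]=∅  "ababbaaba"

S ∉ T[0,8] ⇒ NO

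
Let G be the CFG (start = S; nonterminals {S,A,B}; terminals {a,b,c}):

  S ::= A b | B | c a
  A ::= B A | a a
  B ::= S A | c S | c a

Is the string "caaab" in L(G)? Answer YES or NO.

Convert to CNF:
  S -> A T2 | S A | T1 S | T1 T0
  A -> B A | T0 T0
  B -> S A | T1 S | T1 T0
  T0 -> a
  T1 -> c
  T2 -> b

CYK table (by increasing span):
  [0..0]={T1}  "c"  orig:{}
  [1..1]={T0}  "a"  orig:{}
  [2..2]={T0}  "a"  orig:{}
  [3..3]={T0}  "a"  orig:{}
  [4..4]={T2}  "b"  orig:{}
  [0..1]={B,S}  "ca"
  [1..2]={A}  "aa"
  [2..3]={A}  "aa"
  [3..4]=∅  "ab"
  [0..2]=∅  "caa"
  [1..3]=∅  "aaa"
  [2..4]={S}  "aab"
  [0..3]={A,B,S}  "caaa"
  [1..4]=∅  "aaab"
  [0..4]={S}  "caaab"

S ∈ T[0,4] ⇒ YES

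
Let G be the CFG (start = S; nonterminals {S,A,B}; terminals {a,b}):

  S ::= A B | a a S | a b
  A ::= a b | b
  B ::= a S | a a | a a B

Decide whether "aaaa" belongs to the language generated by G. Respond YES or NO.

Convert to CNF:
  S -> A B | T0 T1 | T0 X3
  A -> T0 T1 | b
  B -> T0 S | T0 T0 | T0 X2
  T0 -> a
  T1 -> b
  X2 -> T0 B
  X3 -> T0 S

CYK fill:
  [0..0]={T0}  "a"  orig:{}
  [1..1]={T0}  "a"  orig:{}
  [2..2]={T0}  "a"  orig:{}
  [3..3]={T0}  "a"  orig:{}
  [0..1]={B}  "aa"
  [1..2]={B}  "aa"
  [2..3]={B}  "aa"
  [0..2]={X2}  "aaa"  orig:{}
  [1..3]={X2}  "aaa"  orig:{}
  [0..3]={B}  "aaaa"

S ∉ T[0,3] ⇒ NO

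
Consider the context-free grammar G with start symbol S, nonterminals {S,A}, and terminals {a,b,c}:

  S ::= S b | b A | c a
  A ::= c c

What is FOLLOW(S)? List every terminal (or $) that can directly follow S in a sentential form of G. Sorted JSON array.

FIRST iteration:
pass 1:
  A via A→c c: +{c}
  S via S→b A: +{b}
  S via S→c a: +{c}
  FIRST[S]={b,c}  FIRST[A]={c}
pass 2: (no change)
  FIRST[S]={b,c}  FIRST[A]={c}

FOLLOW sets:
initialize: $ ∈ FOLLOW(S)
[1]
  S→S b: FOLLOW(S) ⊇ FIRST(b) = {b}; new: +{b}
  S→b A: FOLLOW(A) ⊇ FOLLOW(S) ⊇ {$,b}; new: +{$,b}
  FOLLOW[S]={$,b}  FOLLOW[A]={$,b}
[2] done
  FOLLOW[S]={$,b}  FOLLOW[A]={$,b}

FOLLOW(S) = ["$", "b"]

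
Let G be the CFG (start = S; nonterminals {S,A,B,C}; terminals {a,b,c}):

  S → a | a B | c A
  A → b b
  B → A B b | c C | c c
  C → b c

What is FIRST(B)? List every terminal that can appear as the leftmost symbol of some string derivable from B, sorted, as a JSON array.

Compute FIRST by fixpoint:
[1]
  A via A→b b: +{b}
  B via B→A B b: +{b}
  B via B→c C: +{c}
  C via C→b c: +{b}
  S via S→a: +{a}
  S via S→c A: +{c}
  FIRST[S]={a,c}  FIRST[A]={b}  FIRST[B]={b,c}  FIRST[C]={b}
[2] — fixpoint
  FIRST[S]={a,c}  FIRST[A]={b}  FIRST[B]={b,c}  FIRST[C]={b}

FIRST(B) = ["b", "c"]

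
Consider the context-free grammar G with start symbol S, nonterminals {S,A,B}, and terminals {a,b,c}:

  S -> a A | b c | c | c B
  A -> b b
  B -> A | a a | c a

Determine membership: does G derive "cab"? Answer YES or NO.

CNF form of G:
  S -> T0 T2 | T1 A | T2 B | c
  A -> T0 T0
  B -> T0 T0 | T1 T1 | T2 T1
  T0 -> b
  T1 -> a
  T2 -> c

CYK table (by increasing span):
  [0..0]={S,T2}  "c"  orig:{S}
  [1..1]={T1}  "a"  orig:{}
  [2..2]={T0}  "b"  orig:{}
  [0..1]={B}  "ca"
  [1..2]=∅  "ab"
  [0..2]=∅  "cab"

S ∉ T[0,2] ⇒ NO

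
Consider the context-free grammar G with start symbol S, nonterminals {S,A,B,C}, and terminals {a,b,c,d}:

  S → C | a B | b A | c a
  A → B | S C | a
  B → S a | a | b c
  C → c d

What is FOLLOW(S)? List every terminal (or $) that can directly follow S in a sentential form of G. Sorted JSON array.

Compute FIRST by fixpoint:
[1]
  A via A→a: +{a}
  B via B→a: +{a}
  B via B→b c: +{b}
  C via C→c d: +{c}
  S via S→C: +{c}
  S via S→a B: +{a}
  S via S→b A: +{b}
  FIRST(S)={a,b,c}  FIRST(A)={a}  FIRST(B)={a,b}  FIRST(C)={c}
[2]
  A via A→B: +{b}
  A via A→S C: +{c}
  B via B→S a: +{c}
  FIRST(S)={a,b,c}  FIRST(A)={a,b,c}  FIRST(B)={a,b,c}  FIRST(C)={c}
[3] done
  FIRST(S)={a,b,c}  FIRST(A)={a,b,c}  FIRST(B)={a,b,c}  FIRST(C)={c}

FOLLOW sets:
initialize: $ ∈ FOLLOW(S)
iter 1:
  A→S C: FOLLOW(S) ⊇ FIRST(C) = {c}; new: +{c}
  B→S a: FOLLOW(S) ⊇ FIRST(a) = {a}; new: +{a}
  S→C: FOLLOW(C) ⊇ FOLLOW(S) ⊇ {$,a,c}; new: +{$,a,c}
  S→a B: FOLLOW(B) ⊇ FOLLOW(S) ⊇ {$,a,c}; new: +{$,a,c}
  S→b A: FOLLOW(A) ⊇ FOLLOW(S) ⊇ {$,a,c}; new: +{$,a,c}
  FOLLOW(S)={$,a,c}  FOLLOW(A)={$,a,c}  FOLLOW(B)={$,a,c}  FOLLOW(C)={$,a,c}
iter 2: done
  FOLLOW(S)={$,a,c}  FOLLOW(A)={$,a,c}  FOLLOW(B)={$,a,c}  FOLLOW(C)={$,a,c}

FOLLOW(S) = ["$", "a", "c"]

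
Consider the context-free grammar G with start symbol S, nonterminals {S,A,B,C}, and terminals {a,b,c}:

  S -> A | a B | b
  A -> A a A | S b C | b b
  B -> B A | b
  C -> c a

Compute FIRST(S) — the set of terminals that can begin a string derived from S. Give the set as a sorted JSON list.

FIRST iteration:
pass 1:
  A via A→b b: +{b}
  B via B→b: +{b}
  C via C→c a: +{c}
  S via S→A: +{b}
  S via S→a B: +{a}
  FIRST(S)={a,b}  FIRST(A)={b}  FIRST(B)={b}  FIRST(C)={c}
pass 2:
  A via A→S b C: +{a}
  FIRST(S)={a,b}  FIRST(A)={a,b}  FIRST(B)={b}  FIRST(C)={c}
pass 3: (stable)
  FIRST(S)={a,b}  FIRST(A)={a,b}  FIRST(B)={b}  FIRST(C)={c}

FIRST(S) = ["a", "b"]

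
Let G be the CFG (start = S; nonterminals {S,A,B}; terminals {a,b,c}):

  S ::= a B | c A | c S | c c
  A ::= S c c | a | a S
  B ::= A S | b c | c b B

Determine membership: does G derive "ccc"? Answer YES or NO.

Convert to CNF:
  S -> T0 A | T0 S | T0 T0 | T1 B
  A -> S X3 | T1 S | a
  B -> A S | T0 X4 | T2 T0
  T0 -> c
  T1 -> a
  T2 -> b
  X3 -> T0 T0
  X4 -> T2 B

CYK fill:
  [0..0]={T0}  "c"  orig:{}
  [1..1]={T0}  "c"  orig:{}
  [2..2]={T0}  "c"  orig:{}
  [0..1]={S,X3}  "cc"  orig:{S}
  [1..2]={S,X3}  "cc"  orig:{S}
  [0..2]={S}  "ccc"

S ∈ T[0,2] ⇒ YES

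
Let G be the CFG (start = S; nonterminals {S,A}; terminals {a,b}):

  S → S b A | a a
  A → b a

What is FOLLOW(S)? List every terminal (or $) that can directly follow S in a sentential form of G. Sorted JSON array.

FIRST sets, iterate to fixpoint:
iter 1:
  A via A→b a: +{b}
  S via S→a a: +{a}
  FIRST[S]={a}  FIRST[A]={b}
iter 2: (no change)
  FIRST[S]={a}  FIRST[A]={b}

FOLLOW sets:
FOLLOW(S) := {$}
[1]
  S→S b A: FOLLOW(S) ⊇ FIRST(b) = {b}; new: +{b}
  S→S b A: FOLLOW(A) ⊇ FOLLOW(S) ⊇ {$,b}; new: +{$,b}
  S: {$,b}  A: {$,b}
[2] (stable)
  S: {$,b}  A: {$,b}

FOLLOW(S) = ["$", "b"]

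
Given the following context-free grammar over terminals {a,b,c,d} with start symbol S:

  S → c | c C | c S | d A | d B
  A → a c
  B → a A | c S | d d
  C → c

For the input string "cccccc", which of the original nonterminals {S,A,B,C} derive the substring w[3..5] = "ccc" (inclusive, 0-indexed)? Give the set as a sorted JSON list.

CNF form of G:
  S -> T1 C | T1 S | T2 A | T2 B | c
  A -> T0 T1
  B -> T0 A | T1 S | T2 T2
  C -> c
  T0 -> a
  T1 -> c
  T2 -> d

CYK fill, restricted to cells inside w[3..5]:
  cell(3,3) c: {C,S,T1}  orig:{C,S}
  cell(4,4) c: {C,S,T1}  orig:{C,S}
  cell(5,5) c: {C,S,T1}  orig:{C,S}
  cell(3,4) cc: {B,S}
  cell(4,5) cc: {B,S}
  cell(3,5) ccc: {B,S}

Original NTs in T[3,5] deriving "ccc": ["B", "S"]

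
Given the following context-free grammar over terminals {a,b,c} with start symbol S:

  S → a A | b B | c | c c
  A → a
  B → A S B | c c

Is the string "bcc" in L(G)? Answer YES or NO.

CNF form of G:
  S -> T0 T0 | T1 A | T2 B | c
  A -> a
  B -> A X3 | T0 T0
  T0 -> c
  T1 -> a
  T2 -> b
  X3 -> S B

Fill CYK table bottom-up:
  [0..0]={T2}  "b"  orig:{}
  [1..1]={S,T0}  "c"  orig:{S}
  [2..2]={S,T0}  "c"  orig:{S}
  [0..1]=∅  "bc"
  [1..2]={B,S}  "cc"
  [0..2]={S}  "bcc"

S ∈ T[0,2] ⇒ YES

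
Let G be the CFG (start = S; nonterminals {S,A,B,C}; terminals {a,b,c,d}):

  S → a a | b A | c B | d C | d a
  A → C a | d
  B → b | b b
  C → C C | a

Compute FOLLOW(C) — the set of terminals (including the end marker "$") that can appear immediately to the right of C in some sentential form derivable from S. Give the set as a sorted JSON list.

FIRST sets, iterate to fixpoint:
round 1:
  A via A→d: +{d}
  B via B→b: +{b}
  C via C→a: +{a}
  S via S→a a: +{a}
  S via S→b A: +{b}
  S via S→c B: +{c}
  S via S→d C: +{d}
  S: {a,b,c,d}  A: {d}  B: {b}  C: {a}
round 2:
  A via A→C a: +{a}
  S: {a,b,c,d}  A: {a,d}  B: {b}  C: {a}
round 3: done
  S: {a,b,c,d}  A: {a,d}  B: {b}  C: {a}

FOLLOW iteration:
seed FOLLOW(S) with $
[1]
  A→C a: FOLLOW(C) ⊇ FIRST(a) = {a}; new: +{a}
  S→b A: FOLLOW(A) ⊇ FOLLOW(S) ⊇ {$}; new: +{$}
  S→c B: FOLLOW(B) ⊇ FOLLOW(S) ⊇ {$}; new: +{$}
  S→d C: FOLLOW(C) ⊇ FOLLOW(S) ⊇ {$}; new: +{$}
  S: {$}  A: {$}  B: {$}  C: {$,a}
[2] (stable)
  S: {$}  A: {$}  B: {$}  C: {$,a}

FOLLOW(C) = ["$", "a"]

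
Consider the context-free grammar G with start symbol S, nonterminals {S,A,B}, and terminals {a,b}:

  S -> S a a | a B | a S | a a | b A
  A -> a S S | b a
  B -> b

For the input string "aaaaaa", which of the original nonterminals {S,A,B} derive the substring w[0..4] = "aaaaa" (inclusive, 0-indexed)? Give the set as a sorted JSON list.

CNF form of G:
  S -> S X3 | T0 B | T0 S | T0 T0 | T1 A
  A -> T0 X2 | T1 T0
  B -> b
  T0 -> a
  T1 -> b
  X2 -> S S
  X3 -> T0 T0

CYK table (by increasing span) — only the sub-triangle for w[0..4]:
  T[0,0] 'a' = {T0}  orig:{}
  T[1,1] 'a' = {T0}  orig:{}
  T[2,2] 'a' = {T0}  orig:{}
  T[3,3] 'a' = {T0}  orig:{}
  T[4,4] 'a' = {T0}  orig:{}
  T[0,1] 'aa' = {S,X3}  orig:{S}
  T[1,2] 'aa' = {S,X3}  orig:{S}
  T[2,3] 'aa' = {S,X3}  orig:{S}
  T[3,4] 'aa' = {S,X3}  orig:{S}
  T[0,2] 'aaa' = {S}
  T[1,3] 'aaa' = {S}
  T[2,4] 'aaa' = {S}
  T[0,3] 'aaaa' = {S,X2}  orig:{S}
  T[1,4] 'aaaa' = {S,X2}  orig:{S}
  T[0,4] 'aaaaa' = {A,S,X2}  orig:{A,S}

Original NTs in T[0,4] deriving "aaaaa": ["A", "S"]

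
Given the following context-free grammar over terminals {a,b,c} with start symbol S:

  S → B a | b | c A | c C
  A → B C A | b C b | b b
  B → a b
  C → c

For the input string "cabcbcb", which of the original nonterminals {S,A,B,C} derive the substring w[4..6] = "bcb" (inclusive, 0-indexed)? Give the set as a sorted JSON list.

Convert to CNF:
  S -> B T1 | T2 A | T2 C | b
  A -> B X3 | T0 T0 | T0 X4
  B -> T1 T0
  C -> c
  T0 -> b
  T1 -> a
  T2 -> c
  X3 -> C A
  X4 -> C T0

CYK table (by increasing span) — only the sub-triangle for w[4..6]:
  cell(4,4) b: {S,T0}  orig:{S}
  cell(5,5) c: {C,T2}  orig:{C}
  cell(6,6) b: {S,T0}  orig:{S}
  cell(4,5) bc: ∅
  cell(5,6) cb: {X4}  orig:{}
  cell(4,6) bcb: {A}

Original NTs in T[4,6] deriving "bcb": ["A"]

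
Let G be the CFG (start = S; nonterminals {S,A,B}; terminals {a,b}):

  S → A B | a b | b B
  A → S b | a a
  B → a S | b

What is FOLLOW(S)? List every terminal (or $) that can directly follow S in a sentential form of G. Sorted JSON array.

FIRST iteration:
pass 1:
  A via A→a a: +{a}
  B via B→a S: +{a}
  B via B→b: +{b}
  S via S→A B: +{a}
  S via S→b B: +{b}
  FIRST[S]={a,b}  FIRST[A]={a}  FIRST[B]={a,b}
pass 2:
  A via A→S b: +{b}
  FIRST[S]={a,b}  FIRST[A]={a,b}  FIRST[B]={a,b}
pass 3: (stable)
  FIRST[S]={a,b}  FIRST[A]={a,b}  FIRST[B]={a,b}

Compute FOLLOW by fixpoint:
initialize: $ ∈ FOLLOW(S)
pass 1:
  A→S b: FOLLOW(S) ⊇ FIRST(b) = {b}; new: +{b}
  S→A B: FOLLOW(A) ⊇ FIRST(B) = {a,b}; new: +{a,b}
  S→A B: FOLLOW(B) ⊇ FOLLOW(S) ⊇ {$,b}; new: +{$,b}
  FOLLOW[S]={$,b}  FOLLOW[A]={a,b}  FOLLOW[B]={$,b}
pass 2: (no change)
  FOLLOW[S]={$,b}  FOLLOW[A]={a,b}  FOLLOW[B]={$,b}

FOLLOW(S) = ["$", "b"]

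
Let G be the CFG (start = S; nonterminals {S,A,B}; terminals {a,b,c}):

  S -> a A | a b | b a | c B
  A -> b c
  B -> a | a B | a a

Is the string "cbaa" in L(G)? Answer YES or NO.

CNF form of G:
  S -> T0 T2 | T1 B | T2 A | T2 T0
  A -> T0 T1
  B -> T2 B | T2 T2 | a
  T0 -> b
  T1 -> c
  T2 -> a

CYK table (by increasing span):
  cell(0,0) c: {T1}  orig:{}
  cell(1,1) b: {T0}  orig:{}
  cell(2,2) a: {B,T2}  orig:{B}
  cell(3,3) a: {B,T2}  orig:{B}
  cell(0,1) cb: ∅
  cell(1,2) ba: {S}
  cell(2,3) aa: {B}
  cell(0,2) cba: ∅
  cell(1,3) baa: ∅
  cell(0,3) cbaa: ∅

S ∉ T[0,3] ⇒ NO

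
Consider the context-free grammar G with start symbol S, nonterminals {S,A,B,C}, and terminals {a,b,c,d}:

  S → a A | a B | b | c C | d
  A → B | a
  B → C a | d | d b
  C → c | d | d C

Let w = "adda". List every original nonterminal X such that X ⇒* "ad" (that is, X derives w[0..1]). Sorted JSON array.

CNF form of G:
  S -> T0 A | T0 B | T3 C | b | d
  A -> C T0 | T1 T2 | a | d
  B -> C T0 | T1 T2 | d
  C -> T1 C | c | d
  T0 -> a
  T1 -> d
  T2 -> b
  T3 -> c

Fill CYK table bottom-up (cells [i..j] with 0 ≤ i ≤ j ≤ 1 only):
  T[0,0] 'a' = {A,T0}  orig:{A}
  T[1,1] 'd' = {A,B,C,S,T1}  orig:{A,B,C,S}
  T[0,1] 'ad' = {S}

Original NTs in T[0,1] deriving "ad": ["S"]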